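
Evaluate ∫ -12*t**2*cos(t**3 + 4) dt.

Let u = t**3 + 4, so du = (3*t**2) dt.
Rewriting, the integral becomes -4·∫ cos(u) du = -4·sin(u).
Substituting back, u = t**3 + 4.

-4*sin(t**3 + 4) + C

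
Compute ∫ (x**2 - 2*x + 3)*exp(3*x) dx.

Use integration by parts with u = x**2 - 2*x + 3, dv = exp(3*x) dx, so v = exp(3*x)/3.
Apply parts 2 times (tabular method): alternate signs, differentiate u down to 0, integrate dv up.

(9*x**2 - 24*x + 35)*exp(3*x)/27 + C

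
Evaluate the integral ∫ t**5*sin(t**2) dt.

Let u = t², du = 2t dt; rewrite as (1/2)∫ u^2·sin(1u) du.
Now integrate by parts 2 times.

-t**4*cos(t**2)/2 + t**2*sin(t**2) + cos(t**2) + C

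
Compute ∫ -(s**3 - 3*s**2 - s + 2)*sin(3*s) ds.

s**3*cos(3*s)/3 - s**2*sin(3*s)/3 - s**2*cos(3*s) + 2*s*sin(3*s)/3 - 5*s*cos(3*s)/9 + 5*sin(3*s)/27 + 8*cos(3*s)/9 + C

Use integration by parts with u = s**3 - 3*s**2 - s + 2, dv = -sin(3*s) ds, so v = cos(3*s)/3.
Apply parts 3 times (tabular method): alternate signs, differentiate u down to 0, integrate dv up.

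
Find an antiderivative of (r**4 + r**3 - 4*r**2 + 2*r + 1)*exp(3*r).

(27*r**4 - 9*r**3 - 99*r**2 + 120*r - 13)*exp(3*r)/81 + C

Use integration by parts with u = r**4 + r**3 - 4*r**2 + 2*r + 1, dv = exp(3*r) dr, so v = exp(3*r)/3.
Apply parts 4 times (tabular method): alternate signs, differentiate u down to 0, integrate dv up.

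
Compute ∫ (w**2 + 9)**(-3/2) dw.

w/(9*sqrt(w**2 + 9)) + C

Substitute w = 3·tan(θ), so dw = 3·sec(θ)^2 dθ and the radical becomes sqrt(w**2 + 9) = 3·sec(θ) by the Pythagorean identity.
Integrate the resulting trig expression in θ, then back-substitute tan(θ) = w/3, sec(θ) = sqrt(w**2 + 9)/3 (absorbing any constant into C).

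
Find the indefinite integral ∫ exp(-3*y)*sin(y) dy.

Let I denote the integral. Integrate by parts with u = sin(y), dv = exp(-3*y) dy, so v = -exp(-3*y)/3: I = -exp(-3*y)*sin(y)/3 + (1/3)·∫ exp(-3*y)*cos(y) dy.
Apply parts again with u = cos(y), dv = exp(-3*y) dy: ∫ exp(-3*y)*cos(y) dy = -exp(-3*y)*cos(y)/3 − (1/3)·I. Substituting back brings back I: I = -exp(-3*y)*sin(y)/3 - exp(-3*y)*cos(y)/9 − (1/9)·I.
Solving for I: (1 + 1/9)·I equals the remaining terms, so I = (9/10)·(-exp(-3*y)*sin(y)/3 - exp(-3*y)*cos(y)/9).

-3*exp(-3*y)*sin(y)/10 - exp(-3*y)*cos(y)/10 + C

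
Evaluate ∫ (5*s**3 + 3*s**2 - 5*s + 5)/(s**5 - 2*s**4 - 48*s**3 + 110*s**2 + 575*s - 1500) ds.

17*log(s - 5)/5 - 353*log(s - 4)/81 + 19*log(s - 3)/16 - 1487*log(s + 5)/6480 - 13/(18*s + 90) + C

Factor the denominator: (s - 5)*(s - 4)*(s - 3)*(s + 5)**2.
Partial-fraction decomposition: -1487/(6480*(s + 5)) + 13/(18*(s + 5)**2) + 19/(16*(s - 3)) - 353/(81*(s - 4)) + 17/(5*(s - 5)).
Integrate each term; A/(s−a) gives A·log|s−a|; A/(s−a)² gives −A/(s−a).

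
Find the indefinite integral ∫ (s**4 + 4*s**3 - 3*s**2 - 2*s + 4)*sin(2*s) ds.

Use integration by parts with u = s**4 + 4*s**3 - 3*s**2 - 2*s + 4, dv = sin(2*s) ds, so v = -cos(2*s)/2.
Apply parts 4 times (tabular method): alternate signs, differentiate u down to 0, integrate dv up.

-s**4*cos(2*s)/2 + s**3*sin(2*s) - 2*s**3*cos(2*s) + 3*s**2*sin(2*s) + 3*s**2*cos(2*s) - 3*s*sin(2*s) + 4*s*cos(2*s) - 2*sin(2*s) - 7*cos(2*s)/2 + C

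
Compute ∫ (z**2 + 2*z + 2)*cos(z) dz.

z**2*sin(z) + 2*z*sin(z) + 2*z*cos(z) + 2*cos(z) + C

Use integration by parts with u = z**2 + 2*z + 2, dv = cos(z) dz, so v = sin(z).
Apply parts 2 times (tabular method): alternate signs, differentiate u down to 0, integrate dv up.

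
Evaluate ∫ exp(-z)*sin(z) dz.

-exp(-z)*sin(z)/2 - exp(-z)*cos(z)/2 + C

Let I denote the integral. Integrate by parts with u = sin(z), dv = exp(-z) dz, so v = -exp(-z): I = -exp(-z)*sin(z) + ∫ exp(-z)*cos(z) dz.
Apply parts again with u = cos(z), dv = exp(-z) dz: ∫ exp(-z)*cos(z) dz = -exp(-z)*cos(z) − I. Substituting back brings back I: I = -exp(-z)*sin(z) - exp(-z)*cos(z) − I.
Solving for I: (1 + 1)·I equals the remaining terms, so I = (1/2)·(-exp(-z)*sin(z) - exp(-z)*cos(z)).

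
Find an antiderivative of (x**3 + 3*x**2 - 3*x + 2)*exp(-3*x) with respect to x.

(-9*x**3 - 36*x**2 + 3*x - 17)*exp(-3*x)/27 + C

Use integration by parts with u = x**3 + 3*x**2 - 3*x + 2, dv = exp(-3*x) dx, so v = -exp(-3*x)/3.
Apply parts 3 times (tabular method): alternate signs, differentiate u down to 0, integrate dv up.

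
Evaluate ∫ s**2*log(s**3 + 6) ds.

Let u = s**3 + 6, so du = (3*s**2) ds.
The integral becomes (1/3)·∫ log(u) du; integrate by parts with u′=log(u), dv′=du.

s**3*log(s**3 + 6)/3 - s**3/3 + 2*log(s**3 + 6) + C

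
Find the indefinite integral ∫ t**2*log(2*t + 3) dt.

Use integration by parts with u = log(2*t + 3), dv = t**2 dt.
Then du = 2/(2*t + 3) dt and v = t**3/3.

t**3*log(2*t + 3)/3 - t**3/9 + t**2/4 - 3*t/4 + 9*log(2*t + 3)/8 + C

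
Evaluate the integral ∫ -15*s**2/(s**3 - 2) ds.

-5*log(s**3 - 2) + C

Let u = s**3 - 2, so du = (3*s**2) ds.
Rewriting, the integral becomes -5·∫ 1/u du = -5·log(u).
Substituting back, u = s**3 - 2.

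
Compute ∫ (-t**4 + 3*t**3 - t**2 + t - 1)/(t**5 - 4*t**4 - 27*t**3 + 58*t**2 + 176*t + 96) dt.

-97*log(t - 6)/140 + 77*log(t - 4)/400 + 239*log(t + 1)/1575 - 469*log(t + 4)/720 + 1/(15*t + 15) + C

Factor the denominator: (t - 6)*(t - 4)*(t + 1)**2*(t + 4).
Partial-fraction decomposition: -469/(720*(t + 4)) + 239/(1575*(t + 1)) - 1/(15*(t + 1)**2) + 77/(400*(t - 4)) - 97/(140*(t - 6)).
Integrate each term; A/(t−a) gives A·log|t−a|; A/(t−a)² gives −A/(t−a).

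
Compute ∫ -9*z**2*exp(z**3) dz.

Let u = z**3, so du = (3*z**2) dz.
Rewriting, the integral becomes -3·∫ e^u du = -3·e^u.
Substituting back, u = z**3.

-3*exp(z**3) + C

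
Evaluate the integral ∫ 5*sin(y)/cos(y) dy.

-5*log(cos(y)) + C

Let u = cos(y), so du = (-sin(y)) dy.
Rewriting, the integral becomes -5·∫ 1/u du = -5·log(u).
Substituting back, u = cos(y).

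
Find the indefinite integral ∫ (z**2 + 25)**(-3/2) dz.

Substitute z = 5·tan(θ), so dz = 5·sec(θ)^2 dθ and the radical becomes sqrt(z**2 + 25) = 5·sec(θ) by the Pythagorean identity.
Integrate the resulting trig expression in θ, then back-substitute tan(θ) = z/5, sec(θ) = sqrt(z**2 + 25)/5 (absorbing any constant into C).

z/(25*sqrt(z**2 + 25)) + C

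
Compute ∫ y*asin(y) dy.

y**2*asin(y)/2 + y*sqrt(-y**2 + 1)/4 - asin(y)/4 + C

Use integration by parts with u = arcsin(y), dv = y dy.
Then du = 1/sqrt(-y**2 + 1) dy.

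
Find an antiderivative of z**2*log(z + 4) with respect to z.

Use integration by parts with u = log(z + 4), dv = z**2 dz.
Then du = 1/(z + 4) dz and v = z**3/3.

z**3*log(z + 4)/3 - z**3/9 + 2*z**2/3 - 16*z/3 + 64*log(z + 4)/3 + C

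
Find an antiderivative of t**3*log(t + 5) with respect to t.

Use integration by parts with u = log(t + 5), dv = t**3 dt.
Then du = 1/(t + 5) dt and v = t**4/4.

t**4*log(t + 5)/4 - t**4/16 + 5*t**3/12 - 25*t**2/8 + 125*t/4 - 625*log(t + 5)/4 + C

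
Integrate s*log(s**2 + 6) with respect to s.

Let u = s**2 + 6, so du = (2*s) ds.
The integral becomes (1/2)·∫ log(u) du; integrate by parts with u′=log(u), dv′=du.

s**2*log(s**2 + 6)/2 - s**2/2 + 3*log(s**2 + 6) + C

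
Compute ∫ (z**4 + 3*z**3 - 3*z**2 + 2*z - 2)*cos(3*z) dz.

Use integration by parts with u = z**4 + 3*z**3 - 3*z**2 + 2*z - 2, dv = cos(3*z) dz, so v = sin(3*z)/3.
Apply parts 4 times (tabular method): alternate signs, differentiate u down to 0, integrate dv up.

z**4*sin(3*z)/3 + z**3*sin(3*z) + 4*z**3*cos(3*z)/9 - 13*z**2*sin(3*z)/9 + z**2*cos(3*z) - 26*z*cos(3*z)/27 - 28*sin(3*z)/81 + C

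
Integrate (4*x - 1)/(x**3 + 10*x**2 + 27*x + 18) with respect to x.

-log(x + 1)/2 + 13*log(x + 3)/6 - 5*log(x + 6)/3 + C

Factor the denominator: (x + 1)*(x + 3)*(x + 6).
Partial-fraction decomposition: -5/(3*(x + 6)) + 13/(6*(x + 3)) - 1/(2*(x + 1)).
Integrate each term: A/(x−a) contributes A·log|x−a|.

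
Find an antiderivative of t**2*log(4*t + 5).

Use integration by parts with u = log(4*t + 5), dv = t**2 dt.
Then du = 4/(4*t + 5) dt and v = t**3/3.

t**3*log(4*t + 5)/3 - t**3/9 + 5*t**2/24 - 25*t/48 + 125*log(4*t + 5)/192 + C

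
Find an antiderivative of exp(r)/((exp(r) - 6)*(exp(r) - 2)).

Let u = e^r, du = e^r dr.
The integral becomes ∫ du/((u-2)(u-6)); decompose into partial fractions.

log(exp(r) - 6)/4 - log(exp(r) - 2)/4 + C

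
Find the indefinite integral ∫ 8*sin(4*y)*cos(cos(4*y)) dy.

Let u = cos(4*y), so du = (-4*sin(4*y)) dy.
Rewriting, the integral becomes -2·∫ cos(u) du = -2·sin(u).
Substituting back, u = cos(4*y).

-2*sin(cos(4*y)) + C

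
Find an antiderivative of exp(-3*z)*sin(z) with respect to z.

-3*exp(-3*z)*sin(z)/10 - exp(-3*z)*cos(z)/10 + C

Let I denote the integral. Integrate by parts with u = sin(z), dv = exp(-3*z) dz, so v = -exp(-3*z)/3: I = -exp(-3*z)*sin(z)/3 + (1/3)·∫ exp(-3*z)*cos(z) dz.
Apply parts again with u = cos(z), dv = exp(-3*z) dz: ∫ exp(-3*z)*cos(z) dz = -exp(-3*z)*cos(z)/3 − (1/3)·I. Substituting back brings back I: I = -exp(-3*z)*sin(z)/3 - exp(-3*z)*cos(z)/9 − (1/9)·I.
Solving for I: (1 + 1/9)·I equals the remaining terms, so I = (9/10)·(-exp(-3*z)*sin(z)/3 - exp(-3*z)*cos(z)/9).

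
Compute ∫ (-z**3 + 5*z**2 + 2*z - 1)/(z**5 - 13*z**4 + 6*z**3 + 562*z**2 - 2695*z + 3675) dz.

Factor the denominator: (z - 7)*(z - 5)**2*(z - 3)*(z + 7).
Partial-fraction decomposition: 191/(6720*(z + 7)) - 23/(160*(z - 3)) + 95/(192*(z - 5)) - 3/(16*(z - 5)**2) - 85/(224*(z - 7)).
Integrate each term; A/(z−a) gives A·log|z−a|; A/(z−a)² gives −A/(z−a).

-85*log(z - 7)/224 + 95*log(z - 5)/192 - 23*log(z - 3)/160 + 191*log(z + 7)/6720 + 3/(16*z - 80) + C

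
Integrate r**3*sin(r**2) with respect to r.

Let u = r², du = 2r dr; rewrite as (1/2)∫ u^1·sin(1u) du.
Now integrate by parts 1 time.

-r**2*cos(r**2)/2 + sin(r**2)/2 + C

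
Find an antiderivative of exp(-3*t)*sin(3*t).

-exp(-3*t)*sin(3*t)/6 - exp(-3*t)*cos(3*t)/6 + C

Let I denote the integral. Integrate by parts with u = sin(3*t), dv = exp(-3*t) dt, so v = -exp(-3*t)/3: I = -exp(-3*t)*sin(3*t)/3 + ∫ exp(-3*t)*cos(3*t) dt.
Apply parts again with u = cos(3*t), dv = exp(-3*t) dt: ∫ exp(-3*t)*cos(3*t) dt = -exp(-3*t)*cos(3*t)/3 − I. Substituting back brings back I: I = -exp(-3*t)*sin(3*t)/3 - exp(-3*t)*cos(3*t)/3 − I.
Solving for I: (1 + 1)·I equals the remaining terms, so I = (1/2)·(-exp(-3*t)*sin(3*t)/3 - exp(-3*t)*cos(3*t)/3).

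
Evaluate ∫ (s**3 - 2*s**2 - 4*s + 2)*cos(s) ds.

Use integration by parts with u = s**3 - 2*s**2 - 4*s + 2, dv = cos(s) ds, so v = sin(s).
Apply parts 3 times (tabular method): alternate signs, differentiate u down to 0, integrate dv up.

s**3*sin(s) - 2*s**2*sin(s) + 3*s**2*cos(s) - 10*s*sin(s) - 4*s*cos(s) + 6*sin(s) - 10*cos(s) + C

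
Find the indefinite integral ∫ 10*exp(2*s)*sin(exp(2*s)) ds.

Let u = exp(2*s), so du = (2*exp(2*s)) ds.
Rewriting, the integral becomes 5·∫ sin(u) du = 5·-cos(u).
Substituting back, u = exp(2*s).

-5*cos(exp(2*s)) + C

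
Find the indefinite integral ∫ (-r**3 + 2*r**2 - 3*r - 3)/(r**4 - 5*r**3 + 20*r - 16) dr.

-47*log(r - 4)/36 + 9*log(r - 2)/8 - 5*log(r - 1)/9 - 19*log(r + 2)/72 + C

Factor the denominator: (r - 4)*(r - 2)*(r - 1)*(r + 2).
Partial-fraction decomposition: -19/(72*(r + 2)) - 5/(9*(r - 1)) + 9/(8*(r - 2)) - 47/(36*(r - 4)).
Integrate each term: A/(r−a) contributes A·log|r−a|.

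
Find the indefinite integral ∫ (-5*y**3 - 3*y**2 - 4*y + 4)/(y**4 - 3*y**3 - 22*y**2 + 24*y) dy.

log(y)/6 - 302*log(y - 6)/75 + 8*log(y - 1)/25 - 73*log(y + 4)/50 + C

Factor the denominator: y*(y - 6)*(y - 1)*(y + 4).
Partial-fraction decomposition: -73/(50*(y + 4)) + 8/(25*(y - 1)) - 302/(75*(y - 6)) + 1/(6*y).
Integrate each term: A/(y−a) contributes A·log|y−a|.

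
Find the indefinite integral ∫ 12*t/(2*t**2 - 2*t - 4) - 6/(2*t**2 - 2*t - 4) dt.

3*log(2*t**2 - 2*t - 4) + C

Let u = 2*t**2 - 2*t - 4, so du = (4*t - 2) dt.
Rewriting, the integral becomes 3·∫ 1/u du = 3·log(u).
Substituting back, u = 2*t**2 - 2*t - 4.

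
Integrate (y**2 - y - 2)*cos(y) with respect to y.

Use integration by parts with u = y**2 - y - 2, dv = cos(y) dy, so v = sin(y).
Apply parts 2 times (tabular method): alternate signs, differentiate u down to 0, integrate dv up.

y**2*sin(y) - y*sin(y) + 2*y*cos(y) - 4*sin(y) - cos(y) + C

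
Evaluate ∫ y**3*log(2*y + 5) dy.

y**4*log(2*y + 5)/4 - y**4/16 + 5*y**3/24 - 25*y**2/32 + 125*y/32 - 625*log(2*y + 5)/64 + C

Use integration by parts with u = log(2*y + 5), dv = y**3 dy.
Then du = 2/(2*y + 5) dy and v = y**4/4.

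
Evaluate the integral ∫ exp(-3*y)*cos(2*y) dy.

2*exp(-3*y)*sin(2*y)/13 - 3*exp(-3*y)*cos(2*y)/13 + C

Let I denote the integral. Integrate by parts with u = cos(2*y), dv = exp(-3*y) dy, so v = -exp(-3*y)/3: I = -exp(-3*y)*cos(2*y)/3 − (2/3)·∫ exp(-3*y)*sin(2*y) dy.
Apply parts again with u = sin(2*y), dv = exp(-3*y) dy: ∫ exp(-3*y)*sin(2*y) dy = -exp(-3*y)*sin(2*y)/3 + (2/3)·I. Substituting back brings back I: I = 2*exp(-3*y)*sin(2*y)/9 - exp(-3*y)*cos(2*y)/3 − (4/9)·I.
Solving for I: (1 + 4/9)·I equals the remaining terms, so I = (9/13)·(2*exp(-3*y)*sin(2*y)/9 - exp(-3*y)*cos(2*y)/3).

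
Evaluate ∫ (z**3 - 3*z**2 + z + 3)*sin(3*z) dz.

Use integration by parts with u = z**3 - 3*z**2 + z + 3, dv = sin(3*z) dz, so v = -cos(3*z)/3.
Apply parts 3 times (tabular method): alternate signs, differentiate u down to 0, integrate dv up.

-z**3*cos(3*z)/3 + z**2*sin(3*z)/3 + z**2*cos(3*z) - 2*z*sin(3*z)/3 - z*cos(3*z)/9 + sin(3*z)/27 - 11*cos(3*z)/9 + C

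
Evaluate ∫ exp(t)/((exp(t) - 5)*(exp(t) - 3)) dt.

log(exp(t) - 5)/2 - log(exp(t) - 3)/2 + C

Let u = e^t, du = e^t dt.
The integral becomes ∫ du/((u-5)(u-3)); decompose into partial fractions.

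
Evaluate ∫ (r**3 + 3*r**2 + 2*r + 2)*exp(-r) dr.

(-r**3 - 6*r**2 - 14*r - 16)*exp(-r) + C

Use integration by parts with u = r**3 + 3*r**2 + 2*r + 2, dv = exp(-r) dr, so v = -exp(-r).
Apply parts 3 times (tabular method): alternate signs, differentiate u down to 0, integrate dv up.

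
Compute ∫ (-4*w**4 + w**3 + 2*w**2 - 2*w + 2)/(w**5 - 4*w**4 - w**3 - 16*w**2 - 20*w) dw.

Factor the denominator: w*(w - 5)*(w + 1)*(w**2 + 4).
Partial-fraction decomposition: -(363*w + 452)/(290*(w**2 + 4)) + 1/(30*(w + 1)) - 2333/(870*(w - 5)) - 1/(10*w).
Integrate each term; A/(w−a) gives A·log|w−a|; the (Bw+D)/(w²+p²) term gives a log and an atan.

-log(w)/10 - 2333*log(w - 5)/870 + log(w + 1)/30 - 363*log(w**2 + 4)/580 - 113*atan(w/2)/145 + C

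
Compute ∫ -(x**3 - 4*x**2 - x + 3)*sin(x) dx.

x**3*cos(x) - 3*x**2*sin(x) - 4*x**2*cos(x) + 8*x*sin(x) - 7*x*cos(x) + 7*sin(x) + 11*cos(x) + C

Use integration by parts with u = x**3 - 4*x**2 - x + 3, dv = -sin(x) dx, so v = cos(x).
Apply parts 3 times (tabular method): alternate signs, differentiate u down to 0, integrate dv up.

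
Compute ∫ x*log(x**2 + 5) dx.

Let u = x**2 + 5, so du = (2*x) dx.
The integral becomes (1/2)·∫ log(u) du; integrate by parts with u′=log(u), dv′=du.

x**2*log(x**2 + 5)/2 - x**2/2 + 5*log(x**2 + 5)/2 + C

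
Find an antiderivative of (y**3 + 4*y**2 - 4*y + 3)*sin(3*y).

-y**3*cos(3*y)/3 + y**2*sin(3*y)/3 - 4*y**2*cos(3*y)/3 + 8*y*sin(3*y)/9 + 14*y*cos(3*y)/9 - 14*sin(3*y)/27 - 19*cos(3*y)/27 + C

Use integration by parts with u = y**3 + 4*y**2 - 4*y + 3, dv = sin(3*y) dy, so v = -cos(3*y)/3.
Apply parts 3 times (tabular method): alternate signs, differentiate u down to 0, integrate dv up.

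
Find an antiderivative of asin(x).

Use integration by parts with u = arcsin(x), dv = dx.
Then du = 1/sqrt(-x**2 + 1) dx.

x*asin(x) + sqrt(-x**2 + 1) + C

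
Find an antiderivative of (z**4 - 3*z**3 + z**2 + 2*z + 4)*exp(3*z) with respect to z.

Use integration by parts with u = z**4 - 3*z**3 + z**2 + 2*z + 4, dv = exp(3*z) dz, so v = exp(3*z)/3.
Apply parts 4 times (tabular method): alternate signs, differentiate u down to 0, integrate dv up.

(27*z**4 - 117*z**3 + 144*z**2 - 42*z + 122)*exp(3*z)/81 + C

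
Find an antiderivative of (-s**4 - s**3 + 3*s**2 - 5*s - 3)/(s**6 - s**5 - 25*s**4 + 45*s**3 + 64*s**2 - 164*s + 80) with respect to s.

-295*log(s - 4)/972 + 25*log(s - 2)/56 - 71*log(s - 1)/324 + 11*log(s + 2)/648 + 403*log(s + 5)/6804 + 7/(54*s - 54) + C

Factor the denominator: (s - 4)*(s - 2)*(s - 1)**2*(s + 2)*(s + 5).
Partial-fraction decomposition: 403/(6804*(s + 5)) + 11/(648*(s + 2)) - 71/(324*(s - 1)) - 7/(54*(s - 1)**2) + 25/(56*(s - 2)) - 295/(972*(s - 4)).
Integrate each term; A/(s−a) gives A·log|s−a|; A/(s−a)² gives −A/(s−a).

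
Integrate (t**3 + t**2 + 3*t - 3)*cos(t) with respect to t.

t**3*sin(t) + t**2*sin(t) + 3*t**2*cos(t) - 3*t*sin(t) + 2*t*cos(t) - 5*sin(t) - 3*cos(t) + C

Use integration by parts with u = t**3 + t**2 + 3*t - 3, dv = cos(t) dt, so v = sin(t).
Apply parts 3 times (tabular method): alternate signs, differentiate u down to 0, integrate dv up.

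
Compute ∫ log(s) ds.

s*log(s) - s + C

Use integration by parts with u = log(s), dv = ds.
Then du = 1/s ds and v = s.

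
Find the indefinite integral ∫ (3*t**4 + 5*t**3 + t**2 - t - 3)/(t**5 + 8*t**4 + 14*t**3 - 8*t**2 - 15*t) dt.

log(t)/5 + 5*log(t - 1)/48 - 3*log(t + 1)/16 - 39*log(t + 3)/16 + 1277*log(t + 5)/240 + C

Factor the denominator: t*(t - 1)*(t + 1)*(t + 3)*(t + 5).
Partial-fraction decomposition: 1277/(240*(t + 5)) - 39/(16*(t + 3)) - 3/(16*(t + 1)) + 5/(48*(t - 1)) + 1/(5*t).
Integrate each term: A/(t−a) contributes A·log|t−a|.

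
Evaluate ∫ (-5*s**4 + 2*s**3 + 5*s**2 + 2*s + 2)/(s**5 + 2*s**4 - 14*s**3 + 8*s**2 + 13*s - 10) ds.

Factor the denominator: (s - 2)*(s - 1)**2*(s + 1)*(s + 5).
Partial-fraction decomposition: -181/(56*(s + 5)) + 1/(24*(s + 1)) - 1/(2*(s - 1)**2) - 38/(21*(s - 2)).
Integrate each term; A/(s−a) gives A·log|s−a|; A/(s−a)² gives −A/(s−a).

-38*log(s - 2)/21 + log(s + 1)/24 - 181*log(s + 5)/56 + 1/(2*s - 2) + C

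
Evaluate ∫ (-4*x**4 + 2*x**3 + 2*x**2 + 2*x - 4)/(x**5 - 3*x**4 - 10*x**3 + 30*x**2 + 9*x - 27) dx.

-809*log(x - 3)/288 - log(x - 1)/16 + 5*log(x + 1)/32 - 185*log(x + 3)/144 + 125/(24*x - 72) + C

Factor the denominator: (x - 3)**2*(x - 1)*(x + 1)*(x + 3).
Partial-fraction decomposition: -185/(144*(x + 3)) + 5/(32*(x + 1)) - 1/(16*(x - 1)) - 809/(288*(x - 3)) - 125/(24*(x - 3)**2).
Integrate each term; A/(x−a) gives A·log|x−a|; A/(x−a)² gives −A/(x−a).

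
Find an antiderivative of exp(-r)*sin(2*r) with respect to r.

-exp(-r)*sin(2*r)/5 - 2*exp(-r)*cos(2*r)/5 + C

Let I denote the integral. Integrate by parts with u = sin(2*r), dv = exp(-r) dr, so v = -exp(-r): I = -exp(-r)*sin(2*r) + 2·∫ exp(-r)*cos(2*r) dr.
Apply parts again with u = cos(2*r), dv = exp(-r) dr: ∫ exp(-r)*cos(2*r) dr = -exp(-r)*cos(2*r) − 2·I. Substituting back brings back I: I = -exp(-r)*sin(2*r) - 2*exp(-r)*cos(2*r) − 4·I.
Solving for I: (1 + 4)·I equals the remaining terms, so I = (1/5)·(-exp(-r)*sin(2*r) - 2*exp(-r)*cos(2*r)).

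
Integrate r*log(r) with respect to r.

r**2*log(r)/2 - r**2/4 + C

Use integration by parts with u = log(r), dv = r dr.
Then du = 1/r dr and v = r**2/2.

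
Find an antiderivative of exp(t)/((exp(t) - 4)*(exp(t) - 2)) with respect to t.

log(exp(t) - 4)/2 - log(exp(t) - 2)/2 + C

Let u = e^t, du = e^t dt.
The integral becomes ∫ du/((u-4)(u-2)); decompose into partial fractions.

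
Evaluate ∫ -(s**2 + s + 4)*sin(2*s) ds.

s**2*cos(2*s)/2 - s*sin(2*s)/2 + s*cos(2*s)/2 - sin(2*s)/4 + 7*cos(2*s)/4 + C

Use integration by parts with u = s**2 + s + 4, dv = -sin(2*s) ds, so v = cos(2*s)/2.
Apply parts 2 times (tabular method): alternate signs, differentiate u down to 0, integrate dv up.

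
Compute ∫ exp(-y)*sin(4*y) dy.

-exp(-y)*sin(4*y)/17 - 4*exp(-y)*cos(4*y)/17 + C

Let I denote the integral. Integrate by parts with u = sin(4*y), dv = exp(-y) dy, so v = -exp(-y): I = -exp(-y)*sin(4*y) + 4·∫ exp(-y)*cos(4*y) dy.
Apply parts again with u = cos(4*y), dv = exp(-y) dy: ∫ exp(-y)*cos(4*y) dy = -exp(-y)*cos(4*y) − 4·I. Substituting back brings back I: I = -exp(-y)*sin(4*y) - 4*exp(-y)*cos(4*y) − 16·I.
Solving for I: (1 + 16)·I equals the remaining terms, so I = (1/17)·(-exp(-y)*sin(4*y) - 4*exp(-y)*cos(4*y)).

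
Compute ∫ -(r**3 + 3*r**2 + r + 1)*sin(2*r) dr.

r**3*cos(2*r)/2 - 3*r**2*sin(2*r)/4 + 3*r**2*cos(2*r)/2 - 3*r*sin(2*r)/2 - r*cos(2*r)/4 + sin(2*r)/8 - cos(2*r)/4 + C

Use integration by parts with u = r**3 + 3*r**2 + r + 1, dv = -sin(2*r) dr, so v = cos(2*r)/2.
Apply parts 3 times (tabular method): alternate signs, differentiate u down to 0, integrate dv up.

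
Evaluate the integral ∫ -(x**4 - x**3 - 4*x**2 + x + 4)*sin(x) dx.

Use integration by parts with u = x**4 - x**3 - 4*x**2 + x + 4, dv = -sin(x) dx, so v = cos(x).
Apply parts 4 times (tabular method): alternate signs, differentiate u down to 0, integrate dv up.

x**4*cos(x) - 4*x**3*sin(x) - x**3*cos(x) + 3*x**2*sin(x) - 16*x**2*cos(x) + 32*x*sin(x) + 7*x*cos(x) - 7*sin(x) + 36*cos(x) + C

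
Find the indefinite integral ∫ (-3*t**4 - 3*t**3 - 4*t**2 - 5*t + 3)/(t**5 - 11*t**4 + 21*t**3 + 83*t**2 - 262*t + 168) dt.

-47*log(t - 7)/5 + 347*log(t - 4)/42 - 19*log(t - 2)/10 + log(t - 1)/6 - 9*log(t + 3)/70 + C

Factor the denominator: (t - 7)*(t - 4)*(t - 2)*(t - 1)*(t + 3).
Partial-fraction decomposition: -9/(70*(t + 3)) + 1/(6*(t - 1)) - 19/(10*(t - 2)) + 347/(42*(t - 4)) - 47/(5*(t - 7)).
Integrate each term: A/(t−a) contributes A·log|t−a|.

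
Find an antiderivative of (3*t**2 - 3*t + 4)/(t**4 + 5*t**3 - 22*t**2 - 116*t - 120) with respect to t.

Factor the denominator: (t - 5)*(t + 2)**2*(t + 6).
Partial-fraction decomposition: -65/(88*(t + 6)) + 243/(392*(t + 2)) - 11/(14*(t + 2)**2) + 64/(539*(t - 5)).
Integrate each term; A/(t−a) gives A·log|t−a|; A/(t−a)² gives −A/(t−a).

64*log(t - 5)/539 + 243*log(t + 2)/392 - 65*log(t + 6)/88 + 11/(14*t + 28) + C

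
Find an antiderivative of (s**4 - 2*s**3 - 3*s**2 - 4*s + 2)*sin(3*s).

Use integration by parts with u = s**4 - 2*s**3 - 3*s**2 - 4*s + 2, dv = sin(3*s) ds, so v = -cos(3*s)/3.
Apply parts 4 times (tabular method): alternate signs, differentiate u down to 0, integrate dv up.

-s**4*cos(3*s)/3 + 4*s**3*sin(3*s)/9 + 2*s**3*cos(3*s)/3 - 2*s**2*sin(3*s)/3 + 13*s**2*cos(3*s)/9 - 26*s*sin(3*s)/27 + 8*s*cos(3*s)/9 - 8*sin(3*s)/27 - 80*cos(3*s)/81 + C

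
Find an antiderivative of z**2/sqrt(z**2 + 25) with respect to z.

Substitute z = 5·tan(θ), so dz = 5·sec(θ)^2 dθ and the radical becomes sqrt(z**2 + 25) = 5·sec(θ) by the Pythagorean identity.
Integrate the resulting trig expression in θ, then back-substitute tan(θ) = z/5, sec(θ) = sqrt(z**2 + 25)/5 (absorbing any constant into C).

z*sqrt(z**2 + 25)/2 - 25*log(z + sqrt(z**2 + 25))/2 + C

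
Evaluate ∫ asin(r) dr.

r*asin(r) + sqrt(-r**2 + 1) + C

Use integration by parts with u = arcsin(r), dv = dr.
Then du = 1/sqrt(-r**2 + 1) dr.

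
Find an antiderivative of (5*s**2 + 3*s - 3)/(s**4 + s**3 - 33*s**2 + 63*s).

-log(s)/21 + 109*log(s - 3)/300 - 221*log(s + 7)/700 - 17/(10*s - 30) + C

Factor the denominator: s*(s - 3)**2*(s + 7).
Partial-fraction decomposition: -221/(700*(s + 7)) + 109/(300*(s - 3)) + 17/(10*(s - 3)**2) - 1/(21*s).
Integrate each term; A/(s−a) gives A·log|s−a|; A/(s−a)² gives −A/(s−a).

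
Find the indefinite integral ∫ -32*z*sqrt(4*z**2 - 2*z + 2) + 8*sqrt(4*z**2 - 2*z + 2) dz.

-8*(4*z**2 - 2*z + 2)**(3/2)/3 + C

Let u = 4*z**2 - 2*z + 2, so du = (8*z - 2) dz.
Rewriting, the integral becomes -4·∫ √u du = -4·(2/3)u^(3/2).
Substituting back, u = 4*z**2 - 2*z + 2.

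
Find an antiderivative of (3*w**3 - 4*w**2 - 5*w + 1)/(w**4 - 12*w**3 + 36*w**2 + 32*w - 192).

Factor the denominator: (w - 6)*(w - 4)**2*(w + 2).
Partial-fraction decomposition: 29/(288*(w + 2)) - 215/(18*(w - 4)) - 109/(12*(w - 4)**2) + 475/(32*(w - 6)).
Integrate each term; A/(w−a) gives A·log|w−a|; A/(w−a)² gives −A/(w−a).

475*log(w - 6)/32 - 215*log(w - 4)/18 + 29*log(w + 2)/288 + 109/(12*w - 48) + C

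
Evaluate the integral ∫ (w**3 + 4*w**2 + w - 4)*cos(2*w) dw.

Use integration by parts with u = w**3 + 4*w**2 + w - 4, dv = cos(2*w) dw, so v = sin(2*w)/2.
Apply parts 3 times (tabular method): alternate signs, differentiate u down to 0, integrate dv up.

w**3*sin(2*w)/2 + 2*w**2*sin(2*w) + 3*w**2*cos(2*w)/4 - w*sin(2*w)/4 + 2*w*cos(2*w) - 3*sin(2*w) - cos(2*w)/8 + C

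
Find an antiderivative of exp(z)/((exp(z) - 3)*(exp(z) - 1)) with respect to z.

log(exp(z) - 3)/2 - log(exp(z) - 1)/2 + C

Let u = e^z, du = e^z dz.
The integral becomes ∫ du/((u-3)(u-1)); decompose into partial fractions.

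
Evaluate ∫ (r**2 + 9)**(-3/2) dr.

r/(9*sqrt(r**2 + 9)) + C

Substitute r = 3·tan(θ), so dr = 3·sec(θ)^2 dθ and the radical becomes sqrt(r**2 + 9) = 3·sec(θ) by the Pythagorean identity.
Integrate the resulting trig expression in θ, then back-substitute tan(θ) = r/3, sec(θ) = sqrt(r**2 + 9)/3 (absorbing any constant into C).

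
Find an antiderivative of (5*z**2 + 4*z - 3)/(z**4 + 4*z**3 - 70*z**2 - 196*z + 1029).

Factor the denominator: (z - 7)*(z - 3)*(z + 7)**2.
Partial-fraction decomposition: -513/(2450*(z + 7)) + 107/(70*(z + 7)**2) - 27/(200*(z - 3)) + 135/(392*(z - 7)).
Integrate each term; A/(z−a) gives A·log|z−a|; A/(z−a)² gives −A/(z−a).

135*log(z - 7)/392 - 27*log(z - 3)/200 - 513*log(z + 7)/2450 - 107/(70*z + 490) + C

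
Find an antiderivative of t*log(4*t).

Use integration by parts with u = log(4*t), dv = t dt.
Then du = 1/t dt and v = t**2/2.

t**2*(log(t) + 2*log(2))/2 - t**2/4 + C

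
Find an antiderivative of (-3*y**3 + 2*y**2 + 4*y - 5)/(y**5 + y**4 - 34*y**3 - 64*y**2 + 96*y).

Factor the denominator: y*(y - 6)*(y - 1)*(y + 4)**2.
Partial-fraction decomposition: 887/(4000*(y + 4)) - 203/(200*(y + 4)**2) + 2/(125*(y - 1)) - 557/(3000*(y - 6)) - 5/(96*y).
Integrate each term; A/(y−a) gives A·log|y−a|; A/(y−a)² gives −A/(y−a).

-5*log(y)/96 - 557*log(y - 6)/3000 + 2*log(y - 1)/125 + 887*log(y + 4)/4000 + 203/(200*y + 800) + C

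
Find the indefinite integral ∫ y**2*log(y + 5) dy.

Use integration by parts with u = log(y + 5), dv = y**2 dy.
Then du = 1/(y + 5) dy and v = y**3/3.

y**3*log(y + 5)/3 - y**3/9 + 5*y**2/6 - 25*y/3 + 125*log(y + 5)/3 + C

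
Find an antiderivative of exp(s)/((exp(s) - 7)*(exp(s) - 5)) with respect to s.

Let u = e^s, du = e^s ds.
The integral becomes ∫ du/((u-7)(u-5)); decompose into partial fractions.

log(exp(s) - 7)/2 - log(exp(s) - 5)/2 + C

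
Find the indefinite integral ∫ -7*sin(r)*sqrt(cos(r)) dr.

14*cos(r)**(3/2)/3 + C

Let u = cos(r), so du = (-sin(r)) dr.
Rewriting, the integral becomes 7·∫ √u du = 7·(2/3)u^(3/2).
Substituting back, u = cos(r).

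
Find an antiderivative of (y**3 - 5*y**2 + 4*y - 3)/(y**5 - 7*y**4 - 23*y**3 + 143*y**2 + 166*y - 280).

41*log(y - 7)/396 - 17*log(y - 5)/504 - log(y - 1)/120 + 13*log(y + 2)/126 - 163*log(y + 4)/990 + C

Factor the denominator: (y - 7)*(y - 5)*(y - 1)*(y + 2)*(y + 4).
Partial-fraction decomposition: -163/(990*(y + 4)) + 13/(126*(y + 2)) - 1/(120*(y - 1)) - 17/(504*(y - 5)) + 41/(396*(y - 7)).
Integrate each term: A/(y−a) contributes A·log|y−a|.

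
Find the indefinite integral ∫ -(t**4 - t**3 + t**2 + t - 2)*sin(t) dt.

Use integration by parts with u = t**4 - t**3 + t**2 + t - 2, dv = -sin(t) dt, so v = cos(t).
Apply parts 4 times (tabular method): alternate signs, differentiate u down to 0, integrate dv up.

t**4*cos(t) - 4*t**3*sin(t) - t**3*cos(t) + 3*t**2*sin(t) - 11*t**2*cos(t) + 22*t*sin(t) + 7*t*cos(t) - 7*sin(t) + 20*cos(t) + C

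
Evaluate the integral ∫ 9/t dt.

9*log(t) + 3*log(3) + C

Let u = 3*t**3, so du = (9*t**2) dt.
Rewriting, the integral becomes 3·∫ 1/u du = 3·log(u).
Substituting back, u = 3*t**3.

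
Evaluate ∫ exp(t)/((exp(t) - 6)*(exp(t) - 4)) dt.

log(exp(t) - 6)/2 - log(exp(t) - 4)/2 + C

Let u = e^t, du = e^t dt.
The integral becomes ∫ du/((u-6)(u-4)); decompose into partial fractions.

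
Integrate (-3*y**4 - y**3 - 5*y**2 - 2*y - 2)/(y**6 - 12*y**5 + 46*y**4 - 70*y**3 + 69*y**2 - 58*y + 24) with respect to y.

-2149*log(y - 6)/925 + 461*log(y - 4)/153 - 157*log(y - 1)/225 + 5*log(y**2 + 1)/1258 + 23*atan(y)/1258 + 13/(30*y - 30) + C

Factor the denominator: (y - 6)*(y - 4)*(y - 1)**2*(y**2 + 1).
Partial-fraction decomposition: (10*y + 23)/(1258*(y**2 + 1)) - 157/(225*(y - 1)) - 13/(30*(y - 1)**2) + 461/(153*(y - 4)) - 2149/(925*(y - 6)).
Integrate each term; A/(y−a) gives A·log|y−a|; the (By+D)/(y²+p²) term gives a log and an atan.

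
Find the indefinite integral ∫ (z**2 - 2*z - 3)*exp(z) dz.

(z**2 - 4*z + 1)*exp(z) + C

Use integration by parts with u = z**2 - 2*z - 3, dv = exp(z) dz, so v = exp(z).
Apply parts 2 times (tabular method): alternate signs, differentiate u down to 0, integrate dv up.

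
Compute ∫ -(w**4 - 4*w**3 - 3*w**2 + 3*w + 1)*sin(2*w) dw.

w**4*cos(2*w)/2 - w**3*sin(2*w) - 2*w**3*cos(2*w) + 3*w**2*sin(2*w) - 3*w**2*cos(2*w) + 3*w*sin(2*w) + 9*w*cos(2*w)/2 - 9*sin(2*w)/4 + 2*cos(2*w) + C

Use integration by parts with u = w**4 - 4*w**3 - 3*w**2 + 3*w + 1, dv = -sin(2*w) dw, so v = cos(2*w)/2.
Apply parts 4 times (tabular method): alternate signs, differentiate u down to 0, integrate dv up.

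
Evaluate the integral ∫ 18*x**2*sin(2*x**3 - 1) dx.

Let u = 2*x**3 - 1, so du = (6*x**2) dx.
Rewriting, the integral becomes 3·∫ sin(u) du = 3·-cos(u).
Substituting back, u = 2*x**3 - 1.

-3*cos(2*x**3 - 1) + C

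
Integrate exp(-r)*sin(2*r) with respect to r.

Let I denote the integral. Integrate by parts with u = sin(2*r), dv = exp(-r) dr, so v = -exp(-r): I = -exp(-r)*sin(2*r) + 2·∫ exp(-r)*cos(2*r) dr.
Apply parts again with u = cos(2*r), dv = exp(-r) dr: ∫ exp(-r)*cos(2*r) dr = -exp(-r)*cos(2*r) − 2·I. Substituting back brings back I: I = -exp(-r)*sin(2*r) - 2*exp(-r)*cos(2*r) − 4·I.
Solving for I: (1 + 4)·I equals the remaining terms, so I = (1/5)·(-exp(-r)*sin(2*r) - 2*exp(-r)*cos(2*r)).

-exp(-r)*sin(2*r)/5 - 2*exp(-r)*cos(2*r)/5 + C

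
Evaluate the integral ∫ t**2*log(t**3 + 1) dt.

Let u = t**3 + 1, so du = (3*t**2) dt.
The integral becomes (1/3)·∫ log(u) du; integrate by parts with u′=log(u), dv′=du.

t**3*log(t**3 + 1)/3 - t**3/3 + log(t**3 + 1)/3 + C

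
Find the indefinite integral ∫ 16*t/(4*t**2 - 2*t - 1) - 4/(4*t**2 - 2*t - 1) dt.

Let u = 4*t**2 - 2*t - 1, so du = (8*t - 2) dt.
Rewriting, the integral becomes 2·∫ 1/u du = 2·log(u).
Substituting back, u = 4*t**2 - 2*t - 1.

2*log(4*t**2 - 2*t - 1) + C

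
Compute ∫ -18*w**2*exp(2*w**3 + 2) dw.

Let u = 2*w**3 + 2, so du = (6*w**2) dw.
Rewriting, the integral becomes -3·∫ e^u du = -3·e^u.
Substituting back, u = 2*w**3 + 2.

-3*exp(2*w**3 + 2) + C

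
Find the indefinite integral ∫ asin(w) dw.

w*asin(w) + sqrt(-w**2 + 1) + C

Use integration by parts with u = arcsin(w), dv = dw.
Then du = 1/sqrt(-w**2 + 1) dw.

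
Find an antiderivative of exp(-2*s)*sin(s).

-2*exp(-2*s)*sin(s)/5 - exp(-2*s)*cos(s)/5 + C

Let I denote the integral. Integrate by parts with u = sin(s), dv = exp(-2*s) ds, so v = -exp(-2*s)/2: I = -exp(-2*s)*sin(s)/2 + (1/2)·∫ exp(-2*s)*cos(s) ds.
Apply parts again with u = cos(s), dv = exp(-2*s) ds: ∫ exp(-2*s)*cos(s) ds = -exp(-2*s)*cos(s)/2 − (1/2)·I. Substituting back brings back I: I = -exp(-2*s)*sin(s)/2 - exp(-2*s)*cos(s)/4 − (1/4)·I.
Solving for I: (1 + 1/4)·I equals the remaining terms, so I = (4/5)·(-exp(-2*s)*sin(s)/2 - exp(-2*s)*cos(s)/4).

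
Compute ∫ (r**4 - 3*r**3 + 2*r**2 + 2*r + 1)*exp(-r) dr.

(-r**4 - r**3 - 5*r**2 - 12*r - 13)*exp(-r) + C

Use integration by parts with u = r**4 - 3*r**3 + 2*r**2 + 2*r + 1, dv = exp(-r) dr, so v = -exp(-r).
Apply parts 4 times (tabular method): alternate signs, differentiate u down to 0, integrate dv up.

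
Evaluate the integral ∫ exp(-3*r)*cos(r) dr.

exp(-3*r)*sin(r)/10 - 3*exp(-3*r)*cos(r)/10 + C

Let I denote the integral. Integrate by parts with u = cos(r), dv = exp(-3*r) dr, so v = -exp(-3*r)/3: I = -exp(-3*r)*cos(r)/3 − (1/3)·∫ exp(-3*r)*sin(r) dr.
Apply parts again with u = sin(r), dv = exp(-3*r) dr: ∫ exp(-3*r)*sin(r) dr = -exp(-3*r)*sin(r)/3 + (1/3)·I. Substituting back brings back I: I = exp(-3*r)*sin(r)/9 - exp(-3*r)*cos(r)/3 − (1/9)·I.
Solving for I: (1 + 1/9)·I equals the remaining terms, so I = (9/10)·(exp(-3*r)*sin(r)/9 - exp(-3*r)*cos(r)/3).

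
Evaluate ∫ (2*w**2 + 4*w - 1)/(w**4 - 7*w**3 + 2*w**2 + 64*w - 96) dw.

-143*log(w - 4)/196 + 3*log(w - 2)/4 - log(w + 3)/49 - 47/(14*w - 56) + C

Factor the denominator: (w - 4)**2*(w - 2)*(w + 3).
Partial-fraction decomposition: -1/(49*(w + 3)) + 3/(4*(w - 2)) - 143/(196*(w - 4)) + 47/(14*(w - 4)**2).
Integrate each term; A/(w−a) gives A·log|w−a|; A/(w−a)² gives −A/(w−a).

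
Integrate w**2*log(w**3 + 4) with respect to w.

w**3*log(w**3 + 4)/3 - w**3/3 + 4*log(w**3 + 4)/3 + C

Let u = w**3 + 4, so du = (3*w**2) dw.
The integral becomes (1/3)·∫ log(u) du; integrate by parts with u′=log(u), dv′=du.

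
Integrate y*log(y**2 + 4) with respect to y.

y**2*log(y**2 + 4)/2 - y**2/2 + 2*log(y**2 + 4) + C

Let u = y**2 + 4, so du = (2*y) dy.
The integral becomes (1/2)·∫ log(u) du; integrate by parts with u′=log(u), dv′=du.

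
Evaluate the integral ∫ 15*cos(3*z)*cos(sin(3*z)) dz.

Let u = sin(3*z), so du = (3*cos(3*z)) dz.
Rewriting, the integral becomes 5·∫ cos(u) du = 5·sin(u).
Substituting back, u = sin(3*z).

5*sin(sin(3*z)) + C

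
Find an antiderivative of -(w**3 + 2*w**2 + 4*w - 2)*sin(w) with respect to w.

w**3*cos(w) - 3*w**2*sin(w) + 2*w**2*cos(w) - 4*w*sin(w) - 2*w*cos(w) + 2*sin(w) - 6*cos(w) + C

Use integration by parts with u = w**3 + 2*w**2 + 4*w - 2, dv = -sin(w) dw, so v = cos(w).
Apply parts 3 times (tabular method): alternate signs, differentiate u down to 0, integrate dv up.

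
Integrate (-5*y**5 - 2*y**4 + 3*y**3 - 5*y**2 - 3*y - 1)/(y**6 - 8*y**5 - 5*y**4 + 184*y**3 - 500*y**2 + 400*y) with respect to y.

Factor the denominator: y*(y - 5)*(y - 4)*(y - 2)**2*(y + 5).
Partial-fraction decomposition: -13889/(22050*(y + 5)) - 1139/(196*(y - 2)) - 65/(28*(y - 2)**2) + 5533/(144*(y - 4)) - 1849/(50*(y - 5)) - 1/(400*y).
Integrate each term; A/(y−a) gives A·log|y−a|; A/(y−a)² gives −A/(y−a).

-log(y)/400 - 1849*log(y - 5)/50 + 5533*log(y - 4)/144 - 1139*log(y - 2)/196 - 13889*log(y + 5)/22050 + 65/(28*y - 56) + C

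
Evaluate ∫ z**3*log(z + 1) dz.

z**4*log(z + 1)/4 - z**4/16 + z**3/12 - z**2/8 + z/4 - log(z + 1)/4 + C

Use integration by parts with u = log(z + 1), dv = z**3 dz.
Then du = 1/(z + 1) dz and v = z**4/4.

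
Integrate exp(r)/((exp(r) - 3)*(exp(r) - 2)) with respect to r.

Let u = e^r, du = e^r dr.
The integral becomes ∫ du/((u-2)(u-3)); decompose into partial fractions.

log(exp(r) - 3) - log(exp(r) - 2) + C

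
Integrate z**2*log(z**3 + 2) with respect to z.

z**3*log(z**3 + 2)/3 - z**3/3 + 2*log(z**3 + 2)/3 + C

Let u = z**3 + 2, so du = (3*z**2) dz.
The integral becomes (1/3)·∫ log(u) du; integrate by parts with u′=log(u), dv′=du.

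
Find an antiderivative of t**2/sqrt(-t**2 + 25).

-t*sqrt(-t**2 + 25)/2 + 25*asin(t/5)/2 + C

Substitute t = 5·sin(θ), so dt = 5·cos(θ) dθ and the radical becomes sqrt(-t**2 + 25) = 5·cos(θ) by the Pythagorean identity.
Integrate the resulting trig expression in θ, then back-substitute θ = asin(t/5), sin(θ) = t/5, cos(θ) = sqrt(-t**2 + 25)/5 (absorbing any constant into C).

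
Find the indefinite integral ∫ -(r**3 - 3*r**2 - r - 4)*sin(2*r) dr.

r**3*cos(2*r)/2 - 3*r**2*sin(2*r)/4 - 3*r**2*cos(2*r)/2 + 3*r*sin(2*r)/2 - 5*r*cos(2*r)/4 + 5*sin(2*r)/8 - 5*cos(2*r)/4 + C

Use integration by parts with u = r**3 - 3*r**2 - r - 4, dv = -sin(2*r) dr, so v = cos(2*r)/2.
Apply parts 3 times (tabular method): alternate signs, differentiate u down to 0, integrate dv up.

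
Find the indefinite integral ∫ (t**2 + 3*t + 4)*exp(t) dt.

Use integration by parts with u = t**2 + 3*t + 4, dv = exp(t) dt, so v = exp(t).
Apply parts 2 times (tabular method): alternate signs, differentiate u down to 0, integrate dv up.

(t**2 + t + 3)*exp(t) + C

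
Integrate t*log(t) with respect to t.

Use integration by parts with u = log(t), dv = t dt.
Then du = 1/t dt and v = t**2/2.

t**2*log(t)/2 - t**2/4 + C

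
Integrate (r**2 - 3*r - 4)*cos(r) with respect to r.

Use integration by parts with u = r**2 - 3*r - 4, dv = cos(r) dr, so v = sin(r).
Apply parts 2 times (tabular method): alternate signs, differentiate u down to 0, integrate dv up.

r**2*sin(r) - 3*r*sin(r) + 2*r*cos(r) - 6*sin(r) - 3*cos(r) + C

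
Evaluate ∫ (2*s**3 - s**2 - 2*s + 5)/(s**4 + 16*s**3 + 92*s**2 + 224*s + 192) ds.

Factor the denominator: (s + 2)*(s + 4)**2*(s + 6).
Partial-fraction decomposition: 451/(16*(s + 6)) - 51/(2*(s + 4)) + 131/(4*(s + 4)**2) - 11/(16*(s + 2)).
Integrate each term; A/(s−a) gives A·log|s−a|; A/(s−a)² gives −A/(s−a).

-11*log(s + 2)/16 - 51*log(s + 4)/2 + 451*log(s + 6)/16 - 131/(4*s + 16) + C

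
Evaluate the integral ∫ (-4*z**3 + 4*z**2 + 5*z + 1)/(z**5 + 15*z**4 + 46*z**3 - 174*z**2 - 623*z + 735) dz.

-7*log(z - 3)/200 - log(z - 1)/128 + 3*log(z + 5) - 9463*log(z + 7)/3200 + 767/(80*z + 560) + C

Factor the denominator: (z - 3)*(z - 1)*(z + 5)*(z + 7)**2.
Partial-fraction decomposition: -9463/(3200*(z + 7)) - 767/(80*(z + 7)**2) + 3/(z + 5) - 1/(128*(z - 1)) - 7/(200*(z - 3)).
Integrate each term; A/(z−a) gives A·log|z−a|; A/(z−a)² gives −A/(z−a).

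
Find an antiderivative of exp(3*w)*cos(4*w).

4*exp(3*w)*sin(4*w)/25 + 3*exp(3*w)*cos(4*w)/25 + C

Let I denote the integral. Integrate by parts with u = cos(4*w), dv = exp(3*w) dw, so v = exp(3*w)/3: I = exp(3*w)*cos(4*w)/3 + (4/3)·∫ exp(3*w)*sin(4*w) dw.
Apply parts again with u = sin(4*w), dv = exp(3*w) dw: ∫ exp(3*w)*sin(4*w) dw = exp(3*w)*sin(4*w)/3 − (4/3)·I. Substituting back brings back I: I = 4*exp(3*w)*sin(4*w)/9 + exp(3*w)*cos(4*w)/3 − (16/9)·I.
Solving for I: (1 + 16/9)·I equals the remaining terms, so I = (9/25)·(4*exp(3*w)*sin(4*w)/9 + exp(3*w)*cos(4*w)/3).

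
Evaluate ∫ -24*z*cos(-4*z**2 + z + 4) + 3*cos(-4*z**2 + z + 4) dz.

Let u = 4*z**2 - z - 4, so du = (8*z - 1) dz.
Rewriting, the integral becomes -3·∫ cos(u) du = -3·sin(u).
Substituting back, u = 4*z**2 - z - 4.

3*sin(-4*z**2 + z + 4) + C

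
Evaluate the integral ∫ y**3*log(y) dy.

y**4*log(y)/4 - y**4/16 + C

Use integration by parts with u = log(y), dv = y**3 dy.
Then du = 1/y dy and v = y**4/4.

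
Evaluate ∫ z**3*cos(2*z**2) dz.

Let u = z², du = 2z dz; rewrite as (1/2)∫ u^1·cos(2u) du.
Now integrate by parts 1 time.

z**2*sin(2*z**2)/4 + cos(2*z**2)/8 + C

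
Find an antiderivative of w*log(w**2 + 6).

w**2*log(w**2 + 6)/2 - w**2/2 + 3*log(w**2 + 6) + C

Let u = w**2 + 6, so du = (2*w) dw.
The integral becomes (1/2)·∫ log(u) du; integrate by parts with u′=log(u), dv′=du.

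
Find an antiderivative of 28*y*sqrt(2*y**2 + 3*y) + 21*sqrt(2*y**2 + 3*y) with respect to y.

14*(2*y**2 + 3*y)**(3/2)/3 + C

Let u = 2*y**2 + 3*y, so du = (4*y + 3) dy.
Rewriting, the integral becomes 7·∫ √u du = 7·(2/3)u^(3/2).
Substituting back, u = 2*y**2 + 3*y.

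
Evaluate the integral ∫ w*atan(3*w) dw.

Use integration by parts with u = arctan(3*w), dv = w dw.
Then du = 3/(9*w**2 + 1) dw.

w**2*atan(3*w)/2 - w/6 + atan(3*w)/18 + C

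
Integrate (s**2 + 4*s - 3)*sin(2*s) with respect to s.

Use integration by parts with u = s**2 + 4*s - 3, dv = sin(2*s) ds, so v = -cos(2*s)/2.
Apply parts 2 times (tabular method): alternate signs, differentiate u down to 0, integrate dv up.

-s**2*cos(2*s)/2 + s*sin(2*s)/2 - 2*s*cos(2*s) + sin(2*s) + 7*cos(2*s)/4 + C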